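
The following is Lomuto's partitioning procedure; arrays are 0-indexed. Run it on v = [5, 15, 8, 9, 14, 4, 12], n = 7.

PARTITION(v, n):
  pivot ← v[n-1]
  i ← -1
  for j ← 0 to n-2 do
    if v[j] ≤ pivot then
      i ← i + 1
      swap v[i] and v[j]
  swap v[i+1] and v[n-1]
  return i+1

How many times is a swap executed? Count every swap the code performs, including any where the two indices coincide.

pivot = v[6] = 12; i = -1
j=0: v[0]=5 ≤ 12 → i=0, swap v[0],v[0] (no change) → [5, 15, 8, 9, 14, 4, 12]
j=1: v[1]=15 > 12 → no swap
j=2: v[2]=8 ≤ 12 → i=1, swap v[1],v[2] → [5, 8, 15, 9, 14, 4, 12]
j=3: v[3]=9 ≤ 12 → i=2, swap v[2],v[3] → [5, 8, 9, 15, 14, 4, 12]
j=4: v[4]=14 > 12 → no swap
j=5: v[5]=4 ≤ 12 → i=3, swap v[3],v[5] → [5, 8, 9, 4, 14, 15, 12]
final swap v[4],v[6] → [5, 8, 9, 4, 12, 15, 14]; return 4

5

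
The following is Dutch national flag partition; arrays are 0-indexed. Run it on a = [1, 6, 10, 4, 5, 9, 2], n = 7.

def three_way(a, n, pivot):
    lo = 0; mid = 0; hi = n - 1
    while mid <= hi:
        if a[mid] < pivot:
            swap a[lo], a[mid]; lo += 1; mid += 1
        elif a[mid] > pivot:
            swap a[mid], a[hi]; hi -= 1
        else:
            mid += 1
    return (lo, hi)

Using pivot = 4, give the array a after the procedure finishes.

lo=0 mid=0 hi=6
1<4: swap(0,0), lo=1 mid=1 ⇒ [1, 6, 10, 4, 5, 9, 2]
6>4: swap(1,6), hi=5 ⇒ [1, 2, 10, 4, 5, 9, 6]
2<4: swap(1,1), lo=2 mid=2 ⇒ [1, 2, 10, 4, 5, 9, 6]
10>4: swap(2,5), hi=4 ⇒ [1, 2, 9, 4, 5, 10, 6]
9>4: swap(2,4), hi=3 ⇒ [1, 2, 5, 4, 9, 10, 6]
5>4: swap(2,3), hi=2 ⇒ [1, 2, 4, 5, 9, 10, 6]
4=4: mid=3
done. lo=2 hi=2; a=[1, 2, 4, 5, 9, 10, 6]

[1, 2, 4, 5, 9, 10, 6]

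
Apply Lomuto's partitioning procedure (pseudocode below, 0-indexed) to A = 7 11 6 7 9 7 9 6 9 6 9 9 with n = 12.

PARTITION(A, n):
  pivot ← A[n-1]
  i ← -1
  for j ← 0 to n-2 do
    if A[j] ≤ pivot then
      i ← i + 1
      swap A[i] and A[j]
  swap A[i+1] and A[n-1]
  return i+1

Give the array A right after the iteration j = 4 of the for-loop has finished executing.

7 6 7 9 11 7 9 6 9 6 9 9

pivot=9, i=-1
j=0: 7≤9, i=0, swap(0,0) ⇒ 7 11 6 7 9 7 9 6 9 6 9 9
j=1: 11>9, skip
j=2: 6≤9, i=1, swap(1,2) ⇒ 7 6 11 7 9 7 9 6 9 6 9 9
j=3: 7≤9, i=2, swap(2,3) ⇒ 7 6 7 11 9 7 9 6 9 6 9 9
j=4: 9≤9, i=3, swap(3,4) ⇒ 7 6 7 9 11 7 9 6 9 6 9 9
(after j=4) A = 7 6 7 9 11 7 9 6 9 6 9 9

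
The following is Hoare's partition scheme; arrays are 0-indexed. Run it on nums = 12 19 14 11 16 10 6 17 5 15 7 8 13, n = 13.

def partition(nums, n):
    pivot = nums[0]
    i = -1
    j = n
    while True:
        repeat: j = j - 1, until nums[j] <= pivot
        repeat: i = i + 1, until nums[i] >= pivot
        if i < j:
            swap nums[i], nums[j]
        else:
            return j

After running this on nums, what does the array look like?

8 7 5 11 6 10 16 17 14 15 19 12 13

pivot = nums[0] = 12; i = -1, j = 13
j→11 (nums[11]=8≤12), i→0 (nums[0]=12≥12); i<j, swap → 8 19 14 11 16 10 6 17 5 15 7 12 13
j→10 (nums[10]=7≤12), i→1 (nums[1]=19≥12); i<j, swap → 8 7 14 11 16 10 6 17 5 15 19 12 13
j→8 (nums[8]=5≤12), i→2 (nums[2]=14≥12); i<j, swap → 8 7 5 11 16 10 6 17 14 15 19 12 13
j→6 (nums[6]=6≤12), i→4 (nums[4]=16≥12); i<j, swap → 8 7 5 11 6 10 16 17 14 15 19 12 13
j→5, i→6; i≥j, return j=5. nums = 8 7 5 11 6 10 16 17 14 15 19 12 13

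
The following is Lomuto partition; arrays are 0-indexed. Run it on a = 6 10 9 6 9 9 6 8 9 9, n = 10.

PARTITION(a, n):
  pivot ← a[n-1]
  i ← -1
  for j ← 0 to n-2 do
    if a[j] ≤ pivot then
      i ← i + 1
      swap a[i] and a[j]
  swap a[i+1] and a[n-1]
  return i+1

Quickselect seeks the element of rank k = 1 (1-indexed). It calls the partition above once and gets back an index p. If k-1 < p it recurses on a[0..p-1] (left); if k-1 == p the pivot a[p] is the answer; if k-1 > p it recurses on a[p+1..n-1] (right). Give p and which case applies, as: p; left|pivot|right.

pivot = a[9] = 9; i = -1
j=0: a[0]=6 ≤ 9 → i=0, swap a[0],a[0] (no change) → 6 10 9 6 9 9 6 8 9 9
j=1: a[1]=10 > 9 → no swap
j=2: a[2]=9 ≤ 9 → i=1, swap a[1],a[2] → 6 9 10 6 9 9 6 8 9 9
j=3: a[3]=6 ≤ 9 → i=2, swap a[2],a[3] → 6 9 6 10 9 9 6 8 9 9
j=4: a[4]=9 ≤ 9 → i=3, swap a[3],a[4] → 6 9 6 9 10 9 6 8 9 9
j=5: a[5]=9 ≤ 9 → i=4, swap a[4],a[5] → 6 9 6 9 9 10 6 8 9 9
j=6: a[6]=6 ≤ 9 → i=5, swap a[5],a[6] → 6 9 6 9 9 6 10 8 9 9
j=7: a[7]=8 ≤ 9 → i=6, swap a[6],a[7] → 6 9 6 9 9 6 8 10 9 9
j=8: a[8]=9 ≤ 9 → i=7, swap a[7],a[8] → 6 9 6 9 9 6 8 9 10 9
final swap a[8],a[9] → 6 9 6 9 9 6 8 9 9 10; return 8
p = 8; k-1 = 0 < 8 ⇒ left

8; left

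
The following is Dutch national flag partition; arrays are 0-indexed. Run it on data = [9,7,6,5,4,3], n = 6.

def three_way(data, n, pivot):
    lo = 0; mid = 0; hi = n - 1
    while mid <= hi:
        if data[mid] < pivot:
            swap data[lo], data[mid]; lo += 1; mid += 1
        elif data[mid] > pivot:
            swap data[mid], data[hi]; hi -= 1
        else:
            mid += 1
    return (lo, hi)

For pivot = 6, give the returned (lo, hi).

pivot = 6; lo=0, mid=0, hi=5
data[mid]=9>6: swap data[0],data[5]; hi=4 → [3,7,6,5,4,9]
data[mid]=3<6: swap data[0],data[0]; lo=1,mid=1 → [3,7,6,5,4,9]
data[mid]=7>6: swap data[1],data[4]; hi=3 → [3,4,6,5,7,9]
data[mid]=4<6: swap data[1],data[1]; lo=2,mid=2 → [3,4,6,5,7,9]
data[mid]=6=6: mid=3
data[mid]=5<6: swap data[2],data[3]; lo=3,mid=4 → [3,4,5,6,7,9]
end: lo=3, hi=3; data = [3,4,5,6,7,9]

(3, 3)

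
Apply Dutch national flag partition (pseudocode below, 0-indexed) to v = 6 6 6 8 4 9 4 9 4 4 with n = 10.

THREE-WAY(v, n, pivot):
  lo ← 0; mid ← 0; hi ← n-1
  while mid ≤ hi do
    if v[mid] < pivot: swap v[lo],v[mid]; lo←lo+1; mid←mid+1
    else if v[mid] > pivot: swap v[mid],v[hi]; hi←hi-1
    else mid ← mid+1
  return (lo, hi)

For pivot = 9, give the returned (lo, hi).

(8, 9)

lo=0 mid=0 hi=9
6<9: swap(0,0), lo=1 mid=1 ⇒ 6 6 6 8 4 9 4 9 4 4
6<9: swap(1,1), lo=2 mid=2 ⇒ 6 6 6 8 4 9 4 9 4 4
6<9: swap(2,2), lo=3 mid=3 ⇒ 6 6 6 8 4 9 4 9 4 4
8<9: swap(3,3), lo=4 mid=4 ⇒ 6 6 6 8 4 9 4 9 4 4
4<9: swap(4,4), lo=5 mid=5 ⇒ 6 6 6 8 4 9 4 9 4 4
9=9: mid=6
4<9: swap(5,6), lo=6 mid=7 ⇒ 6 6 6 8 4 4 9 9 4 4
9=9: mid=8
4<9: swap(6,8), lo=7 mid=9 ⇒ 6 6 6 8 4 4 4 9 9 4
4<9: swap(7,9), lo=8 mid=10 ⇒ 6 6 6 8 4 4 4 4 9 9
done. lo=8 hi=9; v=6 6 6 8 4 4 4 4 9 9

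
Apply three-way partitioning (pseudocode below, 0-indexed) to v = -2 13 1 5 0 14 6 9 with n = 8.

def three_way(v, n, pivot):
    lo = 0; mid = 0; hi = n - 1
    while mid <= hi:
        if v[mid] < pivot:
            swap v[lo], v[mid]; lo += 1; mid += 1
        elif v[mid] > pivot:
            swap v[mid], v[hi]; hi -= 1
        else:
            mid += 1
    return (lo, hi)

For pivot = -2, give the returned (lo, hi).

(0, 0)

lo=0 mid=0 hi=7
-2=-2: mid=1
13>-2: swap(1,7), hi=6 ⇒ -2 9 1 5 0 14 6 13
9>-2: swap(1,6), hi=5 ⇒ -2 6 1 5 0 14 9 13
6>-2: swap(1,5), hi=4 ⇒ -2 14 1 5 0 6 9 13
14>-2: swap(1,4), hi=3 ⇒ -2 0 1 5 14 6 9 13
0>-2: swap(1,3), hi=2 ⇒ -2 5 1 0 14 6 9 13
5>-2: swap(1,2), hi=1 ⇒ -2 1 5 0 14 6 9 13
1>-2: swap(1,1), hi=0 ⇒ -2 1 5 0 14 6 9 13
done. lo=0 hi=0; v=-2 1 5 0 14 6 9 13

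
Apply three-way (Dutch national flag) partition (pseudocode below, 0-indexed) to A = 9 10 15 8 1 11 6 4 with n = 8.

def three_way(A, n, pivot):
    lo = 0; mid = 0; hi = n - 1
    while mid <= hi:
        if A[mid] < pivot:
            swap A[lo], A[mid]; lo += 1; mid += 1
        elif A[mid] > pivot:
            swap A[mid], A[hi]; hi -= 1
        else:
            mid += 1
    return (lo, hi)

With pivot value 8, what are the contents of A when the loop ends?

4 6 1 8 11 15 10 9

pivot = 8; lo=0, mid=0, hi=7
A[mid]=9>8: swap A[0],A[7]; hi=6 → 4 10 15 8 1 11 6 9
A[mid]=4<8: swap A[0],A[0]; lo=1,mid=1 → 4 10 15 8 1 11 6 9
A[mid]=10>8: swap A[1],A[6]; hi=5 → 4 6 15 8 1 11 10 9
A[mid]=6<8: swap A[1],A[1]; lo=2,mid=2 → 4 6 15 8 1 11 10 9
A[mid]=15>8: swap A[2],A[5]; hi=4 → 4 6 11 8 1 15 10 9
A[mid]=11>8: swap A[2],A[4]; hi=3 → 4 6 1 8 11 15 10 9
A[mid]=1<8: swap A[2],A[2]; lo=3,mid=3 → 4 6 1 8 11 15 10 9
A[mid]=8=8: mid=4
end: lo=3, hi=3; A = 4 6 1 8 11 15 10 9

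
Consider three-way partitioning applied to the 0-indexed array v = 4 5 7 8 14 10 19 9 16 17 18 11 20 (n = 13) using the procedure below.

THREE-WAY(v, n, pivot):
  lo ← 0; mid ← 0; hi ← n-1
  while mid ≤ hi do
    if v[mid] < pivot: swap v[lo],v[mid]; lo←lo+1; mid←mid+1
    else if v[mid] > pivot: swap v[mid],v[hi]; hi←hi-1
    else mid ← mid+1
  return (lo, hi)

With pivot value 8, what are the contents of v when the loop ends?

4 5 7 8 10 19 9 16 17 18 11 20 14

pivot = 8; lo=0, mid=0, hi=12
v[mid]=4<8: swap v[0],v[0]; lo=1,mid=1 → 4 5 7 8 14 10 19 9 16 17 18 11 20
v[mid]=5<8: swap v[1],v[1]; lo=2,mid=2 → 4 5 7 8 14 10 19 9 16 17 18 11 20
v[mid]=7<8: swap v[2],v[2]; lo=3,mid=3 → 4 5 7 8 14 10 19 9 16 17 18 11 20
v[mid]=8=8: mid=4
v[mid]=14>8: swap v[4],v[12]; hi=11 → 4 5 7 8 20 10 19 9 16 17 18 11 14
v[mid]=20>8: swap v[4],v[11]; hi=10 → 4 5 7 8 11 10 19 9 16 17 18 20 14
v[mid]=11>8: swap v[4],v[10]; hi=9 → 4 5 7 8 18 10 19 9 16 17 11 20 14
v[mid]=18>8: swap v[4],v[9]; hi=8 → 4 5 7 8 17 10 19 9 16 18 11 20 14
v[mid]=17>8: swap v[4],v[8]; hi=7 → 4 5 7 8 16 10 19 9 17 18 11 20 14
v[mid]=16>8: swap v[4],v[7]; hi=6 → 4 5 7 8 9 10 19 16 17 18 11 20 14
v[mid]=9>8: swap v[4],v[6]; hi=5 → 4 5 7 8 19 10 9 16 17 18 11 20 14
v[mid]=19>8: swap v[4],v[5]; hi=4 → 4 5 7 8 10 19 9 16 17 18 11 20 14
v[mid]=10>8: swap v[4],v[4]; hi=3 → 4 5 7 8 10 19 9 16 17 18 11 20 14
end: lo=3, hi=3; v = 4 5 7 8 10 19 9 16 17 18 11 20 14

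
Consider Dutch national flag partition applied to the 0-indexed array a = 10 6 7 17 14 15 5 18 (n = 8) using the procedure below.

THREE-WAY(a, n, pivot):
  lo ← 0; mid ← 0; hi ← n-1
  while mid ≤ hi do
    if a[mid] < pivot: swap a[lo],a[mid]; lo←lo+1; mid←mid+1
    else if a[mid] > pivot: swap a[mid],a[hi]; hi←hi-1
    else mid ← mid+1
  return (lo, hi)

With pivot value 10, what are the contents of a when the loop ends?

6 7 5 10 15 14 18 17

lo=0 mid=0 hi=7
10=10: mid=1
6<10: swap(0,1), lo=1 mid=2 ⇒ 6 10 7 17 14 15 5 18
7<10: swap(1,2), lo=2 mid=3 ⇒ 6 7 10 17 14 15 5 18
17>10: swap(3,7), hi=6 ⇒ 6 7 10 18 14 15 5 17
18>10: swap(3,6), hi=5 ⇒ 6 7 10 5 14 15 18 17
5<10: swap(2,3), lo=3 mid=4 ⇒ 6 7 5 10 14 15 18 17
14>10: swap(4,5), hi=4 ⇒ 6 7 5 10 15 14 18 17
15>10: swap(4,4), hi=3 ⇒ 6 7 5 10 15 14 18 17
done. lo=3 hi=3; a=6 7 5 10 15 14 18 17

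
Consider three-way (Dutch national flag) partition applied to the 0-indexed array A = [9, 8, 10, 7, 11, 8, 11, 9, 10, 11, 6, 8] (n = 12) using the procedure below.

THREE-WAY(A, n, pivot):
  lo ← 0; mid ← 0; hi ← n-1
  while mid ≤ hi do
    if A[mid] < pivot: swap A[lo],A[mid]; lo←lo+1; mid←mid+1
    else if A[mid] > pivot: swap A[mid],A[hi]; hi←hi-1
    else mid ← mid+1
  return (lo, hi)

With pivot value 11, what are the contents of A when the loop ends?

[9, 8, 10, 7, 8, 9, 10, 6, 8, 11, 11, 11]

lo=0 mid=0 hi=11
9<11: swap(0,0), lo=1 mid=1 ⇒ [9, 8, 10, 7, 11, 8, 11, 9, 10, 11, 6, 8]
8<11: swap(1,1), lo=2 mid=2 ⇒ [9, 8, 10, 7, 11, 8, 11, 9, 10, 11, 6, 8]
10<11: swap(2,2), lo=3 mid=3 ⇒ [9, 8, 10, 7, 11, 8, 11, 9, 10, 11, 6, 8]
7<11: swap(3,3), lo=4 mid=4 ⇒ [9, 8, 10, 7, 11, 8, 11, 9, 10, 11, 6, 8]
11=11: mid=5
8<11: swap(4,5), lo=5 mid=6 ⇒ [9, 8, 10, 7, 8, 11, 11, 9, 10, 11, 6, 8]
11=11: mid=7
9<11: swap(5,7), lo=6 mid=8 ⇒ [9, 8, 10, 7, 8, 9, 11, 11, 10, 11, 6, 8]
10<11: swap(6,8), lo=7 mid=9 ⇒ [9, 8, 10, 7, 8, 9, 10, 11, 11, 11, 6, 8]
11=11: mid=10
6<11: swap(7,10), lo=8 mid=11 ⇒ [9, 8, 10, 7, 8, 9, 10, 6, 11, 11, 11, 8]
8<11: swap(8,11), lo=9 mid=12 ⇒ [9, 8, 10, 7, 8, 9, 10, 6, 8, 11, 11, 11]
done. lo=9 hi=11; A=[9, 8, 10, 7, 8, 9, 10, 6, 8, 11, 11, 11]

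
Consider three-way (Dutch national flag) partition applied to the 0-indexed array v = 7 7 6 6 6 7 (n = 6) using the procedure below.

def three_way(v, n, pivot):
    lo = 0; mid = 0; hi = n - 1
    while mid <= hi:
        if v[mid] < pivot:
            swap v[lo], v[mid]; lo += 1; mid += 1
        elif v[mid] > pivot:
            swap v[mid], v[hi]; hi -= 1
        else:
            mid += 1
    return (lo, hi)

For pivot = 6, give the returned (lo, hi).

pivot = 6; lo=0, mid=0, hi=5
v[mid]=7>6: swap v[0],v[5]; hi=4 → 7 7 6 6 6 7
v[mid]=7>6: swap v[0],v[4]; hi=3 → 6 7 6 6 7 7
v[mid]=6=6: mid=1
v[mid]=7>6: swap v[1],v[3]; hi=2 → 6 6 6 7 7 7
v[mid]=6=6: mid=2
v[mid]=6=6: mid=3
end: lo=0, hi=2; v = 6 6 6 7 7 7

(0, 2)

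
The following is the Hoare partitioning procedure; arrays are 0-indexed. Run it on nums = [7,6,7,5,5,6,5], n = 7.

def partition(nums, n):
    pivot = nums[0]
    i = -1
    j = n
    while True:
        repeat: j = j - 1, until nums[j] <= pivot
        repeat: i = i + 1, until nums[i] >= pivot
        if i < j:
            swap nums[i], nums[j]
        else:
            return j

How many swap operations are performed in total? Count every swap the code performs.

2

pivot = nums[0] = 7; i = -1, j = 7
j→6 (nums[6]=5≤7), i→0 (nums[0]=7≥7); i<j, swap → [5,6,7,5,5,6,7]
j→5 (nums[5]=6≤7), i→2 (nums[2]=7≥7); i<j, swap → [5,6,6,5,5,7,7]
j→4, i→5; i≥j, return j=4. nums = [5,6,6,5,5,7,7]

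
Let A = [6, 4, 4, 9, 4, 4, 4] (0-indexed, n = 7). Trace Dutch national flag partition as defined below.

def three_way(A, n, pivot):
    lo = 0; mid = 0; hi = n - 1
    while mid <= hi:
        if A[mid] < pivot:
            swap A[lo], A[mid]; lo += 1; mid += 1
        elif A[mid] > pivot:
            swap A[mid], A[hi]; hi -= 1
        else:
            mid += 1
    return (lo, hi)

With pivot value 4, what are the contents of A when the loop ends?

[4, 4, 4, 4, 4, 9, 6]

lo=0 mid=0 hi=6
6>4: swap(0,6), hi=5 ⇒ [4, 4, 4, 9, 4, 4, 6]
4=4: mid=1
4=4: mid=2
4=4: mid=3
9>4: swap(3,5), hi=4 ⇒ [4, 4, 4, 4, 4, 9, 6]
4=4: mid=4
4=4: mid=5
done. lo=0 hi=4; A=[4, 4, 4, 4, 4, 9, 6]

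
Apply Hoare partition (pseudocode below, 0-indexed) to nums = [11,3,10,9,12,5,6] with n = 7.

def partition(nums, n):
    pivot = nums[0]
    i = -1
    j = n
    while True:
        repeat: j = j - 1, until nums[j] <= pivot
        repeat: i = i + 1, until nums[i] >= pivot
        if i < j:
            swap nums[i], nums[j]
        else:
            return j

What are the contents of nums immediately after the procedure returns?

[6,3,10,9,5,12,11]

pivot=11
j stops at 6 (6), i stops at 0 (11); swap ⇒ [6,3,10,9,12,5,11]
j stops at 5 (5), i stops at 4 (12); swap ⇒ [6,3,10,9,5,12,11]
j stops at 4, i stops at 5; i≥j ⇒ return 4. nums=[6,3,10,9,5,12,11]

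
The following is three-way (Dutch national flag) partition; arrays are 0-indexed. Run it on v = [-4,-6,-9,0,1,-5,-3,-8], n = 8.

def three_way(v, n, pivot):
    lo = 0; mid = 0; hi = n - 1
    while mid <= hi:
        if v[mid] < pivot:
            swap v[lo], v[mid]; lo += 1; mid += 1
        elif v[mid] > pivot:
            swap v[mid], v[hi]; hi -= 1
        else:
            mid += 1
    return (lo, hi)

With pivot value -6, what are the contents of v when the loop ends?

lo=0 mid=0 hi=7
-4>-6: swap(0,7), hi=6 ⇒ [-8,-6,-9,0,1,-5,-3,-4]
-8<-6: swap(0,0), lo=1 mid=1 ⇒ [-8,-6,-9,0,1,-5,-3,-4]
-6=-6: mid=2
-9<-6: swap(1,2), lo=2 mid=3 ⇒ [-8,-9,-6,0,1,-5,-3,-4]
0>-6: swap(3,6), hi=5 ⇒ [-8,-9,-6,-3,1,-5,0,-4]
-3>-6: swap(3,5), hi=4 ⇒ [-8,-9,-6,-5,1,-3,0,-4]
-5>-6: swap(3,4), hi=3 ⇒ [-8,-9,-6,1,-5,-3,0,-4]
1>-6: swap(3,3), hi=2 ⇒ [-8,-9,-6,1,-5,-3,0,-4]
done. lo=2 hi=2; v=[-8,-9,-6,1,-5,-3,0,-4]

[-8,-9,-6,1,-5,-3,0,-4]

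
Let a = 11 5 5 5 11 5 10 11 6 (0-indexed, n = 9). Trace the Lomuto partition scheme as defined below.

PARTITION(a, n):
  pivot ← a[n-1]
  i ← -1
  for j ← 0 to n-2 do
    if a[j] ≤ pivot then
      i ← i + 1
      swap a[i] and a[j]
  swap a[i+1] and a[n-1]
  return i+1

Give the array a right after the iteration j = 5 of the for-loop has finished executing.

5 5 5 5 11 11 10 11 6

pivot = a[8] = 6; i = -1
j=0: a[0]=11 > 6 → no swap
j=1: a[1]=5 ≤ 6 → i=0, swap a[0],a[1] → 5 11 5 5 11 5 10 11 6
j=2: a[2]=5 ≤ 6 → i=1, swap a[1],a[2] → 5 5 11 5 11 5 10 11 6
j=3: a[3]=5 ≤ 6 → i=2, swap a[2],a[3] → 5 5 5 11 11 5 10 11 6
j=4: a[4]=11 > 6 → no swap
j=5: a[5]=5 ≤ 6 → i=3, swap a[3],a[5] → 5 5 5 5 11 11 10 11 6
(after j=5) a = 5 5 5 5 11 11 10 11 6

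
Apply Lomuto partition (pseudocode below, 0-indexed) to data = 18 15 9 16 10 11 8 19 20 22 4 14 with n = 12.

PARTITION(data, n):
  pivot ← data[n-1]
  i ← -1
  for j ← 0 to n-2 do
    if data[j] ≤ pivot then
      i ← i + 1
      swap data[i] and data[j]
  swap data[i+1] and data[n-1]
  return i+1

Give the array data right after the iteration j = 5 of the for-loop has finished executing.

9 10 11 16 15 18 8 19 20 22 4 14

pivot=14, i=-1
j=0: 18>14, skip
j=1: 15>14, skip
j=2: 9≤14, i=0, swap(0,2) ⇒ 9 15 18 16 10 11 8 19 20 22 4 14
j=3: 16>14, skip
j=4: 10≤14, i=1, swap(1,4) ⇒ 9 10 18 16 15 11 8 19 20 22 4 14
j=5: 11≤14, i=2, swap(2,5) ⇒ 9 10 11 16 15 18 8 19 20 22 4 14
(after j=5) data = 9 10 11 16 15 18 8 19 20 22 4 14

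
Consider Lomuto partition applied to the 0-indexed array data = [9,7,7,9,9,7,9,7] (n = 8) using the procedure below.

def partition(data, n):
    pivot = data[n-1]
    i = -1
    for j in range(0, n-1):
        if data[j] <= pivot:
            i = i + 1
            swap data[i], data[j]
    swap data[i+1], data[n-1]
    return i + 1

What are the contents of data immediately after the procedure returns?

pivot=7, i=-1
j=0: 9>7, skip
j=1: 7≤7, i=0, swap(0,1) ⇒ [7,9,7,9,9,7,9,7]
j=2: 7≤7, i=1, swap(1,2) ⇒ [7,7,9,9,9,7,9,7]
j=3: 9>7, skip
j=4: 9>7, skip
j=5: 7≤7, i=2, swap(2,5) ⇒ [7,7,7,9,9,9,9,7]
j=6: 9>7, skip
swap(3,7) ⇒ [7,7,7,7,9,9,9,9]; return 3

[7,7,7,7,9,9,9,9]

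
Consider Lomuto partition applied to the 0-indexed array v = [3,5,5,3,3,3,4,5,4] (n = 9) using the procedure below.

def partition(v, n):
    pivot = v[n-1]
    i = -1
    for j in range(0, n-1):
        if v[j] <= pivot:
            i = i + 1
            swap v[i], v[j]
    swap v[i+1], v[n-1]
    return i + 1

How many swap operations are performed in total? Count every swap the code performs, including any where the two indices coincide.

6

pivot = v[8] = 4; i = -1
j=0: v[0]=3 ≤ 4 → i=0, swap v[0],v[0] (no change) → [3,5,5,3,3,3,4,5,4]
j=1: v[1]=5 > 4 → no swap
j=2: v[2]=5 > 4 → no swap
j=3: v[3]=3 ≤ 4 → i=1, swap v[1],v[3] → [3,3,5,5,3,3,4,5,4]
j=4: v[4]=3 ≤ 4 → i=2, swap v[2],v[4] → [3,3,3,5,5,3,4,5,4]
j=5: v[5]=3 ≤ 4 → i=3, swap v[3],v[5] → [3,3,3,3,5,5,4,5,4]
j=6: v[6]=4 ≤ 4 → i=4, swap v[4],v[6] → [3,3,3,3,4,5,5,5,4]
j=7: v[7]=5 > 4 → no swap
final swap v[5],v[8] → [3,3,3,3,4,4,5,5,5]; return 5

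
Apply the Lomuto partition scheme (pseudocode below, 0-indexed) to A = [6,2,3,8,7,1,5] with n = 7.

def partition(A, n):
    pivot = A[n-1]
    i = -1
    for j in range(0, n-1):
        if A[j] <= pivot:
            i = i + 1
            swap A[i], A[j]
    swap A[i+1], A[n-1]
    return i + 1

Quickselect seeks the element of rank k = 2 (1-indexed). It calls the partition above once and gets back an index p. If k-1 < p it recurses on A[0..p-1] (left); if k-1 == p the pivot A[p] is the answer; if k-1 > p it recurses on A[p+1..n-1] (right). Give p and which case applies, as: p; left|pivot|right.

3; left

pivot=5, i=-1
j=0: 6>5, skip
j=1: 2≤5, i=0, swap(0,1) ⇒ [2,6,3,8,7,1,5]
j=2: 3≤5, i=1, swap(1,2) ⇒ [2,3,6,8,7,1,5]
j=3: 8>5, skip
j=4: 7>5, skip
j=5: 1≤5, i=2, swap(2,5) ⇒ [2,3,1,8,7,6,5]
swap(3,6) ⇒ [2,3,1,5,7,6,8]; return 3
p = 3; k-1 = 1 < 3 ⇒ left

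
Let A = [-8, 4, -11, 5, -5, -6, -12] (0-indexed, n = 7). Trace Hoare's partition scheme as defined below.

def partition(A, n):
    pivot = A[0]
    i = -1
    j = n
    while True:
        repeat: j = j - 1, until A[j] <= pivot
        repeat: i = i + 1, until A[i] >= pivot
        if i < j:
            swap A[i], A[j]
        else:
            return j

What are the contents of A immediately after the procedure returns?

[-12, -11, 4, 5, -5, -6, -8]

pivot=-8
j stops at 6 (-12), i stops at 0 (-8); swap ⇒ [-12, 4, -11, 5, -5, -6, -8]
j stops at 2 (-11), i stops at 1 (4); swap ⇒ [-12, -11, 4, 5, -5, -6, -8]
j stops at 1, i stops at 2; i≥j ⇒ return 1. A=[-12, -11, 4, 5, -5, -6, -8]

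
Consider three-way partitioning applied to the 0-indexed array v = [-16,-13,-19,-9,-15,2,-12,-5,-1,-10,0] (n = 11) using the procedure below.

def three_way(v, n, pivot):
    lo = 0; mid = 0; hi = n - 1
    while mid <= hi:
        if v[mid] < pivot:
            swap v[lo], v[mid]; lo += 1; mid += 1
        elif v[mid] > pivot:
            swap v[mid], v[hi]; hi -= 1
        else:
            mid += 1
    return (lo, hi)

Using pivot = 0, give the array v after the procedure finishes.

[-16,-13,-19,-9,-15,-12,-5,-1,-10,0,2]

lo=0 mid=0 hi=10
-16<0: swap(0,0), lo=1 mid=1 ⇒ [-16,-13,-19,-9,-15,2,-12,-5,-1,-10,0]
-13<0: swap(1,1), lo=2 mid=2 ⇒ [-16,-13,-19,-9,-15,2,-12,-5,-1,-10,0]
-19<0: swap(2,2), lo=3 mid=3 ⇒ [-16,-13,-19,-9,-15,2,-12,-5,-1,-10,0]
-9<0: swap(3,3), lo=4 mid=4 ⇒ [-16,-13,-19,-9,-15,2,-12,-5,-1,-10,0]
-15<0: swap(4,4), lo=5 mid=5 ⇒ [-16,-13,-19,-9,-15,2,-12,-5,-1,-10,0]
2>0: swap(5,10), hi=9 ⇒ [-16,-13,-19,-9,-15,0,-12,-5,-1,-10,2]
0=0: mid=6
-12<0: swap(5,6), lo=6 mid=7 ⇒ [-16,-13,-19,-9,-15,-12,0,-5,-1,-10,2]
-5<0: swap(6,7), lo=7 mid=8 ⇒ [-16,-13,-19,-9,-15,-12,-5,0,-1,-10,2]
-1<0: swap(7,8), lo=8 mid=9 ⇒ [-16,-13,-19,-9,-15,-12,-5,-1,0,-10,2]
-10<0: swap(8,9), lo=9 mid=10 ⇒ [-16,-13,-19,-9,-15,-12,-5,-1,-10,0,2]
done. lo=9 hi=9; v=[-16,-13,-19,-9,-15,-12,-5,-1,-10,0,2]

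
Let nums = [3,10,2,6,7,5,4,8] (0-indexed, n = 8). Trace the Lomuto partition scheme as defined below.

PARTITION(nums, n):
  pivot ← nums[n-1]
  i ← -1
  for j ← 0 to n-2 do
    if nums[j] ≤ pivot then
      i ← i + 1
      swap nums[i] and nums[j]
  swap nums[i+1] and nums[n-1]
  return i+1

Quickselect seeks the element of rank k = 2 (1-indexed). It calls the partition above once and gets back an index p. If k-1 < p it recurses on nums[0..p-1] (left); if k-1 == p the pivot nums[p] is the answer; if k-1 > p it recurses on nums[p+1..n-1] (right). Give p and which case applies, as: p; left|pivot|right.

6; left

pivot=8, i=-1
j=0: 3≤8, i=0, swap(0,0) ⇒ [3,10,2,6,7,5,4,8]
j=1: 10>8, skip
j=2: 2≤8, i=1, swap(1,2) ⇒ [3,2,10,6,7,5,4,8]
j=3: 6≤8, i=2, swap(2,3) ⇒ [3,2,6,10,7,5,4,8]
j=4: 7≤8, i=3, swap(3,4) ⇒ [3,2,6,7,10,5,4,8]
j=5: 5≤8, i=4, swap(4,5) ⇒ [3,2,6,7,5,10,4,8]
j=6: 4≤8, i=5, swap(5,6) ⇒ [3,2,6,7,5,4,10,8]
swap(6,7) ⇒ [3,2,6,7,5,4,8,10]; return 6
p = 6; k-1 = 1 < 6 ⇒ left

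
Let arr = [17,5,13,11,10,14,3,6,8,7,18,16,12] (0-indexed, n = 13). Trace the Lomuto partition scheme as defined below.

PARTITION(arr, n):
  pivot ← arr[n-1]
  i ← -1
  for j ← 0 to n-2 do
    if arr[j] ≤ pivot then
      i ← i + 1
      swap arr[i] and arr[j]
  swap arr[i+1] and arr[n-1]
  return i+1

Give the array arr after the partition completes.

pivot=12, i=-1
j=0: 17>12, skip
j=1: 5≤12, i=0, swap(0,1) ⇒ [5,17,13,11,10,14,3,6,8,7,18,16,12]
j=2: 13>12, skip
j=3: 11≤12, i=1, swap(1,3) ⇒ [5,11,13,17,10,14,3,6,8,7,18,16,12]
j=4: 10≤12, i=2, swap(2,4) ⇒ [5,11,10,17,13,14,3,6,8,7,18,16,12]
j=5: 14>12, skip
j=6: 3≤12, i=3, swap(3,6) ⇒ [5,11,10,3,13,14,17,6,8,7,18,16,12]
j=7: 6≤12, i=4, swap(4,7) ⇒ [5,11,10,3,6,14,17,13,8,7,18,16,12]
j=8: 8≤12, i=5, swap(5,8) ⇒ [5,11,10,3,6,8,17,13,14,7,18,16,12]
j=9: 7≤12, i=6, swap(6,9) ⇒ [5,11,10,3,6,8,7,13,14,17,18,16,12]
j=10: 18>12, skip
j=11: 16>12, skip
swap(7,12) ⇒ [5,11,10,3,6,8,7,12,14,17,18,16,13]; return 7

[5,11,10,3,6,8,7,12,14,17,18,16,13]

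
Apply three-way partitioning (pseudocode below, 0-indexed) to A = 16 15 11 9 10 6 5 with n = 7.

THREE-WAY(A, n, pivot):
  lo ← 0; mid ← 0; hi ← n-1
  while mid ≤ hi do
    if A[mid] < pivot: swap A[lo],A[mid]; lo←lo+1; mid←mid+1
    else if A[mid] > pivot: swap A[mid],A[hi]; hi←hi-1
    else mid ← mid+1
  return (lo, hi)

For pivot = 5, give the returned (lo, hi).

(0, 0)

pivot = 5; lo=0, mid=0, hi=6
A[mid]=16>5: swap A[0],A[6]; hi=5 → 5 15 11 9 10 6 16
A[mid]=5=5: mid=1
A[mid]=15>5: swap A[1],A[5]; hi=4 → 5 6 11 9 10 15 16
A[mid]=6>5: swap A[1],A[4]; hi=3 → 5 10 11 9 6 15 16
A[mid]=10>5: swap A[1],A[3]; hi=2 → 5 9 11 10 6 15 16
A[mid]=9>5: swap A[1],A[2]; hi=1 → 5 11 9 10 6 15 16
A[mid]=11>5: swap A[1],A[1]; hi=0 → 5 11 9 10 6 15 16
end: lo=0, hi=0; A = 5 11 9 10 6 15 16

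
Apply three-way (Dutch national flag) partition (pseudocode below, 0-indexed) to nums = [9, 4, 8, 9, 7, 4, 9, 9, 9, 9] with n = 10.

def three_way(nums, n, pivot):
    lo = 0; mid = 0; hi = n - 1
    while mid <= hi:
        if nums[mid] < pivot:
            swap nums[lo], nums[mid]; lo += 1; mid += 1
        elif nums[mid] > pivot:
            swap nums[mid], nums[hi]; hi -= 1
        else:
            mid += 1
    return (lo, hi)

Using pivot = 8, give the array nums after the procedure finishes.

[4, 4, 7, 8, 9, 9, 9, 9, 9, 9]

pivot = 8; lo=0, mid=0, hi=9
nums[mid]=9>8: swap nums[0],nums[9]; hi=8 → [9, 4, 8, 9, 7, 4, 9, 9, 9, 9]
nums[mid]=9>8: swap nums[0],nums[8]; hi=7 → [9, 4, 8, 9, 7, 4, 9, 9, 9, 9]
nums[mid]=9>8: swap nums[0],nums[7]; hi=6 → [9, 4, 8, 9, 7, 4, 9, 9, 9, 9]
nums[mid]=9>8: swap nums[0],nums[6]; hi=5 → [9, 4, 8, 9, 7, 4, 9, 9, 9, 9]
nums[mid]=9>8: swap nums[0],nums[5]; hi=4 → [4, 4, 8, 9, 7, 9, 9, 9, 9, 9]
nums[mid]=4<8: swap nums[0],nums[0]; lo=1,mid=1 → [4, 4, 8, 9, 7, 9, 9, 9, 9, 9]
nums[mid]=4<8: swap nums[1],nums[1]; lo=2,mid=2 → [4, 4, 8, 9, 7, 9, 9, 9, 9, 9]
nums[mid]=8=8: mid=3
nums[mid]=9>8: swap nums[3],nums[4]; hi=3 → [4, 4, 8, 7, 9, 9, 9, 9, 9, 9]
nums[mid]=7<8: swap nums[2],nums[3]; lo=3,mid=4 → [4, 4, 7, 8, 9, 9, 9, 9, 9, 9]
end: lo=3, hi=3; nums = [4, 4, 7, 8, 9, 9, 9, 9, 9, 9]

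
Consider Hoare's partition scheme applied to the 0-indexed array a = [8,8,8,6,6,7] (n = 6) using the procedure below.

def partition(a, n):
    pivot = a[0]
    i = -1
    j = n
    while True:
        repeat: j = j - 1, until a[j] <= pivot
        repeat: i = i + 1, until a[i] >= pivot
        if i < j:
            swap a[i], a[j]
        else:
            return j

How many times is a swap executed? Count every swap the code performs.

pivot = a[0] = 8; i = -1, j = 6
j→5 (a[5]=7≤8), i→0 (a[0]=8≥8); i<j, swap → [7,8,8,6,6,8]
j→4 (a[4]=6≤8), i→1 (a[1]=8≥8); i<j, swap → [7,6,8,6,8,8]
j→3 (a[3]=6≤8), i→2 (a[2]=8≥8); i<j, swap → [7,6,6,8,8,8]
j→2, i→3; i≥j, return j=2. a = [7,6,6,8,8,8]

3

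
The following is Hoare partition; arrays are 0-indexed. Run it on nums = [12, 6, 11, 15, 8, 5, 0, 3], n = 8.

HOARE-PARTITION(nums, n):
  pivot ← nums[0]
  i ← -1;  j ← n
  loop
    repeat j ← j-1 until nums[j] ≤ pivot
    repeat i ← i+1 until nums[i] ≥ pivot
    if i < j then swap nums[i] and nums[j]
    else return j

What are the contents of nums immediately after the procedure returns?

[3, 6, 11, 0, 8, 5, 15, 12]

pivot = nums[0] = 12; i = -1, j = 8
j→7 (nums[7]=3≤12), i→0 (nums[0]=12≥12); i<j, swap → [3, 6, 11, 15, 8, 5, 0, 12]
j→6 (nums[6]=0≤12), i→3 (nums[3]=15≥12); i<j, swap → [3, 6, 11, 0, 8, 5, 15, 12]
j→5, i→6; i≥j, return j=5. nums = [3, 6, 11, 0, 8, 5, 15, 12]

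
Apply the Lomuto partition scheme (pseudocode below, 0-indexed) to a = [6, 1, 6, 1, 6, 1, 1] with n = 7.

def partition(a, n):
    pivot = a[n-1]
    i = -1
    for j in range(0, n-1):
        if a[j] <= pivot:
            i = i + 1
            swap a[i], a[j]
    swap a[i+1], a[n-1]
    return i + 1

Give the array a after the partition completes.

pivot = a[6] = 1; i = -1
j=0: a[0]=6 > 1 → no swap
j=1: a[1]=1 ≤ 1 → i=0, swap a[0],a[1] → [1, 6, 6, 1, 6, 1, 1]
j=2: a[2]=6 > 1 → no swap
j=3: a[3]=1 ≤ 1 → i=1, swap a[1],a[3] → [1, 1, 6, 6, 6, 1, 1]
j=4: a[4]=6 > 1 → no swap
j=5: a[5]=1 ≤ 1 → i=2, swap a[2],a[5] → [1, 1, 1, 6, 6, 6, 1]
final swap a[3],a[6] → [1, 1, 1, 1, 6, 6, 6]; return 3

[1, 1, 1, 1, 6, 6, 6]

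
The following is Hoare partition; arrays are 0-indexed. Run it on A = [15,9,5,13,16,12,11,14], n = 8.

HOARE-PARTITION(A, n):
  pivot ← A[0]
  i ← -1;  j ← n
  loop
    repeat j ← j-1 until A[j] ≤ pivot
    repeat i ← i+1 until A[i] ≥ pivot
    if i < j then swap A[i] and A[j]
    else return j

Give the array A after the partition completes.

pivot = A[0] = 15; i = -1, j = 8
j→7 (A[7]=14≤15), i→0 (A[0]=15≥15); i<j, swap → [14,9,5,13,16,12,11,15]
j→6 (A[6]=11≤15), i→4 (A[4]=16≥15); i<j, swap → [14,9,5,13,11,12,16,15]
j→5, i→6; i≥j, return j=5. A = [14,9,5,13,11,12,16,15]

[14,9,5,13,11,12,16,15]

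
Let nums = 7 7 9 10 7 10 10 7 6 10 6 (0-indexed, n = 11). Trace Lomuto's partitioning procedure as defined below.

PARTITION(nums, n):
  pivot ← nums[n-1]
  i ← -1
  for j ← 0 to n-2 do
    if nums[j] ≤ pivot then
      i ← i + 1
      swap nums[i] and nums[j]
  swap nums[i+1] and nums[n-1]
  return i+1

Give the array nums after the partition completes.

pivot = nums[10] = 6; i = -1
j=0: nums[0]=7 > 6 → no swap
j=1: nums[1]=7 > 6 → no swap
j=2: nums[2]=9 > 6 → no swap
j=3: nums[3]=10 > 6 → no swap
j=4: nums[4]=7 > 6 → no swap
j=5: nums[5]=10 > 6 → no swap
j=6: nums[6]=10 > 6 → no swap
j=7: nums[7]=7 > 6 → no swap
j=8: nums[8]=6 ≤ 6 → i=0, swap nums[0],nums[8] → 6 7 9 10 7 10 10 7 7 10 6
j=9: nums[9]=10 > 6 → no swap
final swap nums[1],nums[10] → 6 6 9 10 7 10 10 7 7 10 7; return 1

6 6 9 10 7 10 10 7 7 10 7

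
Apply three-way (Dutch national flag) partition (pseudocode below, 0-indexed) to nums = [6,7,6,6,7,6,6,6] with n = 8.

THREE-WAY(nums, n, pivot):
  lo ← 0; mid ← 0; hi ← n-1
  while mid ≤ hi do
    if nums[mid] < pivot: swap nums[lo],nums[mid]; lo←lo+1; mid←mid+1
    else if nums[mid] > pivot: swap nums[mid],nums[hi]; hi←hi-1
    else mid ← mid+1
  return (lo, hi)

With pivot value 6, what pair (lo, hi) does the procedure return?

(0, 5)

lo=0 mid=0 hi=7
6=6: mid=1
7>6: swap(1,7), hi=6 ⇒ [6,6,6,6,7,6,6,7]
6=6: mid=2
6=6: mid=3
6=6: mid=4
7>6: swap(4,6), hi=5 ⇒ [6,6,6,6,6,6,7,7]
6=6: mid=5
6=6: mid=6
done. lo=0 hi=5; nums=[6,6,6,6,6,6,7,7]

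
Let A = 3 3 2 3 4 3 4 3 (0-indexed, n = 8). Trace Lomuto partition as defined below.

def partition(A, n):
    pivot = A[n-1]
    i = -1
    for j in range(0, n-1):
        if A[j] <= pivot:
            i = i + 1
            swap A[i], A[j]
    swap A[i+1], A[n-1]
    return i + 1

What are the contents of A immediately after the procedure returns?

pivot = A[7] = 3; i = -1
j=0: A[0]=3 ≤ 3 → i=0, swap A[0],A[0] (no change) → 3 3 2 3 4 3 4 3
j=1: A[1]=3 ≤ 3 → i=1, swap A[1],A[1] (no change) → 3 3 2 3 4 3 4 3
j=2: A[2]=2 ≤ 3 → i=2, swap A[2],A[2] (no change) → 3 3 2 3 4 3 4 3
j=3: A[3]=3 ≤ 3 → i=3, swap A[3],A[3] (no change) → 3 3 2 3 4 3 4 3
j=4: A[4]=4 > 3 → no swap
j=5: A[5]=3 ≤ 3 → i=4, swap A[4],A[5] → 3 3 2 3 3 4 4 3
j=6: A[6]=4 > 3 → no swap
final swap A[5],A[7] → 3 3 2 3 3 3 4 4; return 5

3 3 2 3 3 3 4 4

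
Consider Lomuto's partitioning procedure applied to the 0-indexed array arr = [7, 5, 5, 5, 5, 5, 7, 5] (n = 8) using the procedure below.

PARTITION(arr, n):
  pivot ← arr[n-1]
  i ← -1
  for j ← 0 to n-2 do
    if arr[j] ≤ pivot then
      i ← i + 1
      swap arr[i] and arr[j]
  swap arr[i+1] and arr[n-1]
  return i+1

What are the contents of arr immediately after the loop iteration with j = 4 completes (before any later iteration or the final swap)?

[5, 5, 5, 5, 7, 5, 7, 5]

pivot = arr[7] = 5; i = -1
j=0: arr[0]=7 > 5 → no swap
j=1: arr[1]=5 ≤ 5 → i=0, swap arr[0],arr[1] → [5, 7, 5, 5, 5, 5, 7, 5]
j=2: arr[2]=5 ≤ 5 → i=1, swap arr[1],arr[2] → [5, 5, 7, 5, 5, 5, 7, 5]
j=3: arr[3]=5 ≤ 5 → i=2, swap arr[2],arr[3] → [5, 5, 5, 7, 5, 5, 7, 5]
j=4: arr[4]=5 ≤ 5 → i=3, swap arr[3],arr[4] → [5, 5, 5, 5, 7, 5, 7, 5]
(after j=4) arr = [5, 5, 5, 5, 7, 5, 7, 5]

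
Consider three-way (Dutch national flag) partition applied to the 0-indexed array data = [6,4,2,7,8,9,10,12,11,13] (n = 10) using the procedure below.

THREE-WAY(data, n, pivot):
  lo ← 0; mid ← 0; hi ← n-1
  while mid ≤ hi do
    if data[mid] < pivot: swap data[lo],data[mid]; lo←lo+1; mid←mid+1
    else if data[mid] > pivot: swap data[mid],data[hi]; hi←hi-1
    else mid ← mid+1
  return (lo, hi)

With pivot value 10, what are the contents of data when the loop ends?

pivot = 10; lo=0, mid=0, hi=9
data[mid]=6<10: swap data[0],data[0]; lo=1,mid=1 → [6,4,2,7,8,9,10,12,11,13]
data[mid]=4<10: swap data[1],data[1]; lo=2,mid=2 → [6,4,2,7,8,9,10,12,11,13]
data[mid]=2<10: swap data[2],data[2]; lo=3,mid=3 → [6,4,2,7,8,9,10,12,11,13]
data[mid]=7<10: swap data[3],data[3]; lo=4,mid=4 → [6,4,2,7,8,9,10,12,11,13]
data[mid]=8<10: swap data[4],data[4]; lo=5,mid=5 → [6,4,2,7,8,9,10,12,11,13]
data[mid]=9<10: swap data[5],data[5]; lo=6,mid=6 → [6,4,2,7,8,9,10,12,11,13]
data[mid]=10=10: mid=7
data[mid]=12>10: swap data[7],data[9]; hi=8 → [6,4,2,7,8,9,10,13,11,12]
data[mid]=13>10: swap data[7],data[8]; hi=7 → [6,4,2,7,8,9,10,11,13,12]
data[mid]=11>10: swap data[7],data[7]; hi=6 → [6,4,2,7,8,9,10,11,13,12]
end: lo=6, hi=6; data = [6,4,2,7,8,9,10,11,13,12]

[6,4,2,7,8,9,10,11,13,12]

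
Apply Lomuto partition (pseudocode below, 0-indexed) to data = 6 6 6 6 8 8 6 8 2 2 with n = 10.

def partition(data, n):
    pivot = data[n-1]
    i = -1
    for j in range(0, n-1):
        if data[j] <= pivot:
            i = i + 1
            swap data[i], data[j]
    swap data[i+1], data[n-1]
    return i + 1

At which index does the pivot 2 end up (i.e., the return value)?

1

pivot=2, i=-1
j=0: 6>2, skip
j=1: 6>2, skip
j=2: 6>2, skip
j=3: 6>2, skip
j=4: 8>2, skip
j=5: 8>2, skip
j=6: 6>2, skip
j=7: 8>2, skip
j=8: 2≤2, i=0, swap(0,8) ⇒ 2 6 6 6 8 8 6 8 6 2
swap(1,9) ⇒ 2 2 6 6 8 8 6 8 6 6; return 1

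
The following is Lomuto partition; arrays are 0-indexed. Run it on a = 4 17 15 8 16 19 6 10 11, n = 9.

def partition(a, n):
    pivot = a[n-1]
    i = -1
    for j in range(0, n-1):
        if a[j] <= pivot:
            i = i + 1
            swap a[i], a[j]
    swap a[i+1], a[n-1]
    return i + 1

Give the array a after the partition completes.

4 8 6 10 11 19 15 17 16

pivot=11, i=-1
j=0: 4≤11, i=0, swap(0,0) ⇒ 4 17 15 8 16 19 6 10 11
j=1: 17>11, skip
j=2: 15>11, skip
j=3: 8≤11, i=1, swap(1,3) ⇒ 4 8 15 17 16 19 6 10 11
j=4: 16>11, skip
j=5: 19>11, skip
j=6: 6≤11, i=2, swap(2,6) ⇒ 4 8 6 17 16 19 15 10 11
j=7: 10≤11, i=3, swap(3,7) ⇒ 4 8 6 10 16 19 15 17 11
swap(4,8) ⇒ 4 8 6 10 11 19 15 17 16; return 4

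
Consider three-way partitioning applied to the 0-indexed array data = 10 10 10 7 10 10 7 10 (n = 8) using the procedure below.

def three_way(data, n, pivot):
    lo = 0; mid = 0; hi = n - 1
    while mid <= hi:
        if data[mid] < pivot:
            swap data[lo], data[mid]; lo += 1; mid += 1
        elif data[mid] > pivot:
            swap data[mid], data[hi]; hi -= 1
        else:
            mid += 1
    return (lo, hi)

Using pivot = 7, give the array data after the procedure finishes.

pivot = 7; lo=0, mid=0, hi=7
data[mid]=10>7: swap data[0],data[7]; hi=6 → 10 10 10 7 10 10 7 10
data[mid]=10>7: swap data[0],data[6]; hi=5 → 7 10 10 7 10 10 10 10
data[mid]=7=7: mid=1
data[mid]=10>7: swap data[1],data[5]; hi=4 → 7 10 10 7 10 10 10 10
data[mid]=10>7: swap data[1],data[4]; hi=3 → 7 10 10 7 10 10 10 10
data[mid]=10>7: swap data[1],data[3]; hi=2 → 7 7 10 10 10 10 10 10
data[mid]=7=7: mid=2
data[mid]=10>7: swap data[2],data[2]; hi=1 → 7 7 10 10 10 10 10 10
end: lo=0, hi=1; data = 7 7 10 10 10 10 10 10

7 7 10 10 10 10 10 10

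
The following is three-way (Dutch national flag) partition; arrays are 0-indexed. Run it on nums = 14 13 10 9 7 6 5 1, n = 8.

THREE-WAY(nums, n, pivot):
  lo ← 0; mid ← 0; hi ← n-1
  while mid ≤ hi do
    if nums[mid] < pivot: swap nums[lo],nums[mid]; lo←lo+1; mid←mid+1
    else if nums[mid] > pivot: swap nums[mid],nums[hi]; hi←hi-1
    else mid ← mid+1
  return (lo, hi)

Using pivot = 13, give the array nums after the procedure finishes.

1 10 9 7 6 5 13 14

pivot = 13; lo=0, mid=0, hi=7
nums[mid]=14>13: swap nums[0],nums[7]; hi=6 → 1 13 10 9 7 6 5 14
nums[mid]=1<13: swap nums[0],nums[0]; lo=1,mid=1 → 1 13 10 9 7 6 5 14
nums[mid]=13=13: mid=2
nums[mid]=10<13: swap nums[1],nums[2]; lo=2,mid=3 → 1 10 13 9 7 6 5 14
nums[mid]=9<13: swap nums[2],nums[3]; lo=3,mid=4 → 1 10 9 13 7 6 5 14
nums[mid]=7<13: swap nums[3],nums[4]; lo=4,mid=5 → 1 10 9 7 13 6 5 14
nums[mid]=6<13: swap nums[4],nums[5]; lo=5,mid=6 → 1 10 9 7 6 13 5 14
nums[mid]=5<13: swap nums[5],nums[6]; lo=6,mid=7 → 1 10 9 7 6 5 13 14
end: lo=6, hi=6; nums = 1 10 9 7 6 5 13 14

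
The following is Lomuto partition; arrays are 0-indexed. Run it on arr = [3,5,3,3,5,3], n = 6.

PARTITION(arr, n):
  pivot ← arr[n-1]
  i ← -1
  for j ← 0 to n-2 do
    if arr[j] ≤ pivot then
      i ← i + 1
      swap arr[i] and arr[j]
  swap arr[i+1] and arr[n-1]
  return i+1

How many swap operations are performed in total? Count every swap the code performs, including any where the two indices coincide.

4

pivot = arr[5] = 3; i = -1
j=0: arr[0]=3 ≤ 3 → i=0, swap arr[0],arr[0] (no change) → [3,5,3,3,5,3]
j=1: arr[1]=5 > 3 → no swap
j=2: arr[2]=3 ≤ 3 → i=1, swap arr[1],arr[2] → [3,3,5,3,5,3]
j=3: arr[3]=3 ≤ 3 → i=2, swap arr[2],arr[3] → [3,3,3,5,5,3]
j=4: arr[4]=5 > 3 → no swap
final swap arr[3],arr[5] → [3,3,3,3,5,5]; return 3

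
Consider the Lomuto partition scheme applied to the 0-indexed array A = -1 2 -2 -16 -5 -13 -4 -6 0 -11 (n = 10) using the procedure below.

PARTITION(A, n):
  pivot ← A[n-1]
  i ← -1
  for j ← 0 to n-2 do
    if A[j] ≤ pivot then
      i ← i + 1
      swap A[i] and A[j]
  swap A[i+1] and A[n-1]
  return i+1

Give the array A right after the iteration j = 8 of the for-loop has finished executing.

pivot=-11, i=-1
j=0: -1>-11, skip
j=1: 2>-11, skip
j=2: -2>-11, skip
j=3: -16≤-11, i=0, swap(0,3) ⇒ -16 2 -2 -1 -5 -13 -4 -6 0 -11
j=4: -5>-11, skip
j=5: -13≤-11, i=1, swap(1,5) ⇒ -16 -13 -2 -1 -5 2 -4 -6 0 -11
j=6: -4>-11, skip
j=7: -6>-11, skip
j=8: 0>-11, skip
(after j=8) A = -16 -13 -2 -1 -5 2 -4 -6 0 -11

-16 -13 -2 -1 -5 2 -4 -6 0 -11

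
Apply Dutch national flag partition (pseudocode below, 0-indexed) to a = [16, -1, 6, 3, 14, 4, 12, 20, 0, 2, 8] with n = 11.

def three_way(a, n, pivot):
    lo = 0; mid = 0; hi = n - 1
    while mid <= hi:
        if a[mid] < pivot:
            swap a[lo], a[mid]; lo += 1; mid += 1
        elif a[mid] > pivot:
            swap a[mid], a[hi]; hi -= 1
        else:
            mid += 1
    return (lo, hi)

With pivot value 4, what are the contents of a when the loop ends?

lo=0 mid=0 hi=10
16>4: swap(0,10), hi=9 ⇒ [8, -1, 6, 3, 14, 4, 12, 20, 0, 2, 16]
8>4: swap(0,9), hi=8 ⇒ [2, -1, 6, 3, 14, 4, 12, 20, 0, 8, 16]
2<4: swap(0,0), lo=1 mid=1 ⇒ [2, -1, 6, 3, 14, 4, 12, 20, 0, 8, 16]
-1<4: swap(1,1), lo=2 mid=2 ⇒ [2, -1, 6, 3, 14, 4, 12, 20, 0, 8, 16]
6>4: swap(2,8), hi=7 ⇒ [2, -1, 0, 3, 14, 4, 12, 20, 6, 8, 16]
0<4: swap(2,2), lo=3 mid=3 ⇒ [2, -1, 0, 3, 14, 4, 12, 20, 6, 8, 16]
3<4: swap(3,3), lo=4 mid=4 ⇒ [2, -1, 0, 3, 14, 4, 12, 20, 6, 8, 16]
14>4: swap(4,7), hi=6 ⇒ [2, -1, 0, 3, 20, 4, 12, 14, 6, 8, 16]
20>4: swap(4,6), hi=5 ⇒ [2, -1, 0, 3, 12, 4, 20, 14, 6, 8, 16]
12>4: swap(4,5), hi=4 ⇒ [2, -1, 0, 3, 4, 12, 20, 14, 6, 8, 16]
4=4: mid=5
done. lo=4 hi=4; a=[2, -1, 0, 3, 4, 12, 20, 14, 6, 8, 16]

[2, -1, 0, 3, 4, 12, 20, 14, 6, 8, 16]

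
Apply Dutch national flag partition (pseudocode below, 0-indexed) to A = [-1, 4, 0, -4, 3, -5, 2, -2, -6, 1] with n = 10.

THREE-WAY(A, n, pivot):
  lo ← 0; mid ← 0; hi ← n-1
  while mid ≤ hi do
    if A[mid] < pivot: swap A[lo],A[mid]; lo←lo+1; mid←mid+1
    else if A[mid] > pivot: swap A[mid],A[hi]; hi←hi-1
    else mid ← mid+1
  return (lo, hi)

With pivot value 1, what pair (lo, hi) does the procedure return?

pivot = 1; lo=0, mid=0, hi=9
A[mid]=-1<1: swap A[0],A[0]; lo=1,mid=1 → [-1, 4, 0, -4, 3, -5, 2, -2, -6, 1]
A[mid]=4>1: swap A[1],A[9]; hi=8 → [-1, 1, 0, -4, 3, -5, 2, -2, -6, 4]
A[mid]=1=1: mid=2
A[mid]=0<1: swap A[1],A[2]; lo=2,mid=3 → [-1, 0, 1, -4, 3, -5, 2, -2, -6, 4]
A[mid]=-4<1: swap A[2],A[3]; lo=3,mid=4 → [-1, 0, -4, 1, 3, -5, 2, -2, -6, 4]
A[mid]=3>1: swap A[4],A[8]; hi=7 → [-1, 0, -4, 1, -6, -5, 2, -2, 3, 4]
A[mid]=-6<1: swap A[3],A[4]; lo=4,mid=5 → [-1, 0, -4, -6, 1, -5, 2, -2, 3, 4]
A[mid]=-5<1: swap A[4],A[5]; lo=5,mid=6 → [-1, 0, -4, -6, -5, 1, 2, -2, 3, 4]
A[mid]=2>1: swap A[6],A[7]; hi=6 → [-1, 0, -4, -6, -5, 1, -2, 2, 3, 4]
A[mid]=-2<1: swap A[5],A[6]; lo=6,mid=7 → [-1, 0, -4, -6, -5, -2, 1, 2, 3, 4]
end: lo=6, hi=6; A = [-1, 0, -4, -6, -5, -2, 1, 2, 3, 4]

(6, 6)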